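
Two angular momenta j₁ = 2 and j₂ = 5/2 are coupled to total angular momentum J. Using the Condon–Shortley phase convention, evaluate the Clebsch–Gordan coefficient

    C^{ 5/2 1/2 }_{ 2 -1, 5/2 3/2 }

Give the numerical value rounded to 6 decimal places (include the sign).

+√(6/35) ≈ +0.414039

triangle: 2!*2!*3!/8! = 24/40320
(j±m)!: 1!*3!*4!*1!*3!*2! = 1728
prefactor² = (2J+1)*Δ*N² = 216/35
  k=1: −1/(1!*1!*2!*3!*0!*0!) = -1/12
  k=2: +1/(2!*0!*1!*2!*1!*1!) = 1/4
Σ = 1/6  ⇒  CG² = 216/35*1/6² = 6/35
CG = +√(6/35) = +0.414039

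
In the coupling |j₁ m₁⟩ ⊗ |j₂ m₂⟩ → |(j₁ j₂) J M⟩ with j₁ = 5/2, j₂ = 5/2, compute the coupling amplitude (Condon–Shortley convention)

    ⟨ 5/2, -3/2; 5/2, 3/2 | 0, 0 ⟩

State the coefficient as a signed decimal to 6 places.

j₁+j₂−J=5  J+j₁−j₂=0  J−j₁+j₂=0  j₁+j₂+J+1=6
(j₁±m₁, j₂±m₂, J±M) = (1,4,4,1,0,0)
P² = 96
sum k=4..4:
  [4] +1/24 = 1/24
S = 1/24
C² = P²·S² = 1/6 ; C = +0.408248

+√(1/6) ≈ +0.408248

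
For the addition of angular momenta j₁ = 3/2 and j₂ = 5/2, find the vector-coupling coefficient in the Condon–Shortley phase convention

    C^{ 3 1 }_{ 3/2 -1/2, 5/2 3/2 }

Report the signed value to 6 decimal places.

triangle: 1!×2!×4!/8! = 48/40320
(j±m)!: 1!×2!×4!×1!×4!×2! = 2304
prefactor² = (2J+1)×Δ×N² = 96/5
  k=0: +1/(0!×1!×2!×4!×0!×0!) = 1/48
  k=1: −1/(1!×0!×1!×3!×1!×1!) = -1/6
Σ = -7/48  ⇒  CG² = 96/5×(-7/48)² = 49/120
CG = −√(49/120) = -0.639010

−√(49/120) ≈ -0.639010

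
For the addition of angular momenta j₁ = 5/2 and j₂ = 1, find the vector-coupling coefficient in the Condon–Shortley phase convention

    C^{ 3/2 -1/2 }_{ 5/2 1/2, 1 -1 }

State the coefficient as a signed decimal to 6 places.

+0.447214

triangle: 2!·3!·0!/6! = 12/720
(j±m)!: 3!·2!·0!·2!·1!·2! = 48
prefactor² = (2J+1)·Δ·N² = 16/5
  k=0: +1/(0!·2!·2!·0!·1!·0!) = 1/4
Σ = 1/4  ⇒  CG² = 16/5·1/4² = 1/5
CG = +√(1/5) = +0.447214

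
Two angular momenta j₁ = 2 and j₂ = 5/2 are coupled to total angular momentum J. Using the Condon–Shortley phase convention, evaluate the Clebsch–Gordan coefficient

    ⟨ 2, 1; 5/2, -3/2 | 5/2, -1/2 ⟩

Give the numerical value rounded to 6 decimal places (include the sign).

+0.414039

√[6·2!2!3!/8! · 3!1!1!4!2!3!] = √(216/35)
  +(−1)^0/∏(0,2,1,1,1,2)! = 1/4  (running 1/4)
  +(−1)^1/∏(1,1,0,0,2,3)! = -1/12  (running 1/6)
⟨..|..⟩ = √(216/35)·(1/6) = +0.414039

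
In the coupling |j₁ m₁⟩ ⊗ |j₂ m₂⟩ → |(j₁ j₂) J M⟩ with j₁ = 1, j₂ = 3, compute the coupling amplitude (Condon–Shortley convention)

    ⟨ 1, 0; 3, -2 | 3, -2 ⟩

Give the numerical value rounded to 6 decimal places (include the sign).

+√(1/3) = +0.577350

j₁+j₂−J=1  J+j₁−j₂=1  J−j₁+j₂=5  j₁+j₂+J+1=8
(j₁±m₁, j₂±m₂, J±M) = (1,1,1,5,1,5)
P² = 300
sum k=0..1:
  [0] +1/24 = 1/24
  [1] −1/120 = -1/120
S = 1/30
C² = P²·S² = 1/3 ; C = +0.577350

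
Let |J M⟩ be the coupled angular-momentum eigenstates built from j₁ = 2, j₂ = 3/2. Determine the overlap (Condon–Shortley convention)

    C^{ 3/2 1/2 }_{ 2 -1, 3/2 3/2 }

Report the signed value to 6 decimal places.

+0.632456  (= +√(2/5))

j₁+j₂−J=2  J+j₁−j₂=2  J−j₁+j₂=1  j₁+j₂+J+1=6
(j₁±m₁, j₂±m₂, J±M) = (1,3,3,0,2,1)
P² = 8/5
sum k=2..2:
  [2] +1/2 = 1/2
S = 1/2
C² = P²·S² = 2/5 ; C = +0.632456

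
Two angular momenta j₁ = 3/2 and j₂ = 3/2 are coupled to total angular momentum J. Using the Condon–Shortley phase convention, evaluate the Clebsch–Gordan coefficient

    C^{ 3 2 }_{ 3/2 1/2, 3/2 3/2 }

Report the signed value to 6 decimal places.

+√(1/2) ≈ +0.707107

j₁+j₂−J=0  J+j₁−j₂=3  J−j₁+j₂=3  j₁+j₂+J+1=7
(j₁±m₁, j₂±m₂, J±M) = (2,1,3,0,5,1)
P² = 72
sum k=0..0:
  [0] +1/12 = 1/12
S = 1/12
C² = P²·S² = 1/2 ; C = +0.707107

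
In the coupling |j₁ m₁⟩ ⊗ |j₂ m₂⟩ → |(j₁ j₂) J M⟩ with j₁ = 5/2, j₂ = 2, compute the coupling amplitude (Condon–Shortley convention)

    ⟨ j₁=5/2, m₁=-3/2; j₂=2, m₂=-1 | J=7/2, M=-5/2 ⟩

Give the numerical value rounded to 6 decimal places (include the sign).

-0.125988  (= −√(1/63))

√[8·1!4!3!/9! · 1!4!1!3!1!6!] = √(2304/7)
  +(−1)^0/∏(0,1,4,1,0,2)! = 1/48  (running 1/48)
  +(−1)^1/∏(1,0,3,0,1,3)! = -1/36  (running -1/144)
⟨..|..⟩ = √(2304/7)·(-1/144) = -0.125988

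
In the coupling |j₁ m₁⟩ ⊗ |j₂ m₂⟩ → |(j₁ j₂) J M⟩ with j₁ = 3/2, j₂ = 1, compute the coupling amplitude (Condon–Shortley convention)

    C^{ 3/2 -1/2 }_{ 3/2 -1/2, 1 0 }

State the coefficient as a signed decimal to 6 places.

-0.258199

√[4·1!2!1!/5! · 1!2!1!1!1!2!] = √(4/15)
  +(−1)^0/∏(0,1,2,1,0,0)! = 1/2  (running 1/2)
  +(−1)^1/∏(1,0,1,0,1,1)! = -1  (running -1/2)
⟨..|..⟩ = √(4/15)·(-1/2) = -0.258199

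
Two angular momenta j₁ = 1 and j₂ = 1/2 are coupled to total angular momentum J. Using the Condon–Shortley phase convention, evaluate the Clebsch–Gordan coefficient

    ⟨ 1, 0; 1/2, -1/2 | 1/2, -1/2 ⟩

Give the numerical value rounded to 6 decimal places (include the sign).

+√(1/3) ≈ +0.577350

√[2·1!1!0!/3! · 1!1!0!1!0!1!] = √(1/3)
  +(−1)^0/∏(0,1,1,0,0,0)! = 1  (running 1)
⟨..|..⟩ = √(1/3)·(1) = +0.577350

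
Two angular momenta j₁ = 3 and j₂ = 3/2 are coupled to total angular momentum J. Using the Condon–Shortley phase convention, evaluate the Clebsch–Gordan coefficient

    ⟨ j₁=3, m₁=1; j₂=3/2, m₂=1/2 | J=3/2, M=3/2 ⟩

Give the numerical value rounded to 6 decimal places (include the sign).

triangle: 3!*3!*0!/7! = 36/5040
(j±m)!: 4!*2!*2!*1!*3!*0! = 576
prefactor² = (2J+1)*Δ*N² = 576/35
  k=2: +1/(2!*1!*0!*0!*3!*0!) = 1/12
Σ = 1/12  ⇒  CG² = 576/35*1/12² = 4/35
CG = +√(4/35) = +0.338062

+0.338062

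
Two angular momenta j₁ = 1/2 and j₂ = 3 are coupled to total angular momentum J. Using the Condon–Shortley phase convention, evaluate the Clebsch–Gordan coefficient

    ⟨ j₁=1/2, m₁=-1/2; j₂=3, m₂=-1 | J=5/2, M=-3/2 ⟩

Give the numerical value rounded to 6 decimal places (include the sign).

j₁+j₂−J=1  J+j₁−j₂=0  J−j₁+j₂=5  j₁+j₂+J+1=7
(j₁±m₁, j₂±m₂, J±M) = (0,1,2,4,1,4)
P² = 1152/7
sum k=1..1:
  [1] −1/24 = -1/24
S = -1/24
C² = P²·S² = 2/7 ; C = -0.534522

−√(2/7) = -0.534522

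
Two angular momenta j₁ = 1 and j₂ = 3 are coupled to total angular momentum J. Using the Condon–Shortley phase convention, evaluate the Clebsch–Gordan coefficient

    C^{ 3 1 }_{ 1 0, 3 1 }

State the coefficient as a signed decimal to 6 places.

−√(1/12) = -0.288675

√[7·1!1!5!/8! · 1!1!4!2!4!2!] = √(48)
  +(−1)^0/∏(0,1,1,4,0,1)! = 1/24  (running 1/24)
  +(−1)^1/∏(1,0,0,3,1,2)! = -1/12  (running -1/24)
⟨..|..⟩ = √(48)·(-1/24) = -0.288675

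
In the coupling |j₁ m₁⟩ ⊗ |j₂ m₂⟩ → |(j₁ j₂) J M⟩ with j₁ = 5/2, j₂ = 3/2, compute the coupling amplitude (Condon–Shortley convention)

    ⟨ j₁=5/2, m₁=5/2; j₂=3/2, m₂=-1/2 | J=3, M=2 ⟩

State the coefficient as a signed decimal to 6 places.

j₁+j₂−J=1  J+j₁−j₂=4  J−j₁+j₂=2  j₁+j₂+J+1=8
(j₁±m₁, j₂±m₂, J±M) = (5,0,1,2,5,1)
P² = 240
sum k=0..0:
  [0] +1/24 = 1/24
S = 1/24
C² = P²·S² = 5/12 ; C = +0.645497

+0.645497  (= +√(5/12))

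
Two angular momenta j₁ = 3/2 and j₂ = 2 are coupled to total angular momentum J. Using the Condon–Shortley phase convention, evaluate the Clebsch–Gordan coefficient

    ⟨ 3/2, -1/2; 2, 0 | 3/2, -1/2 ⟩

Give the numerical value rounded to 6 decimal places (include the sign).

−√(1/5) = -0.447214

triangle: 2!·1!·2!/6! = 4/720
(j±m)!: 1!·2!·2!·2!·1!·2! = 16
prefactor² = (2J+1)·Δ·N² = 16/45
  k=1: −1/(1!·1!·1!·1!·0!·1!) = -1
  k=2: +1/(2!·0!·0!·0!·1!·2!) = 1/4
Σ = -3/4  ⇒  CG² = 16/45·(-3/4)² = 1/5
CG = −√(1/5) = -0.447214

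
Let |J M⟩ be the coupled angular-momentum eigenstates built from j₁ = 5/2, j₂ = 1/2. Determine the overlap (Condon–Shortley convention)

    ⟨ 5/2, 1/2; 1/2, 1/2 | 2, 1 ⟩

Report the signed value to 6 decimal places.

√[5·1!4!0!/6! · 3!2!1!0!3!1!] = √(12)
  +(−1)^1/∏(1,0,1,0,3,0)! = -1/6  (running -1/6)
⟨..|..⟩ = √(12)·(-1/6) = -0.577350

−√(1/3) ≈ -0.577350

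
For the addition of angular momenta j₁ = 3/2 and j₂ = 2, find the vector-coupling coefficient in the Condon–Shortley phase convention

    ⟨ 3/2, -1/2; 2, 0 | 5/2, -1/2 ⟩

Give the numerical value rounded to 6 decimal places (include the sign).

triangle: 1!*2!*3!/7! = 12/5040
(j±m)!: 1!*2!*2!*2!*2!*3! = 96
prefactor² = (2J+1)*Δ*N² = 48/35
  k=0: +1/(0!*1!*2!*2!*0!*1!) = 1/4
  k=1: −1/(1!*0!*1!*1!*1!*2!) = -1/2
Σ = -1/4  ⇒  CG² = 48/35*(-1/4)² = 3/35
CG = −√(3/35) = -0.292770

−√(3/35) = -0.292770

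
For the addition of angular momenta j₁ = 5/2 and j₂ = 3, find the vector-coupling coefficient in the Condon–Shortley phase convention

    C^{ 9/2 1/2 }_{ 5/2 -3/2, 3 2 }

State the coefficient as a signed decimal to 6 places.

−√(361/1386) = -0.510355

j₁+j₂−J=1  J+j₁−j₂=4  J−j₁+j₂=5  j₁+j₂+J+1=11
(j₁±m₁, j₂±m₂, J±M) = (1,4,5,1,5,4)
P² = 460800/77
sum k=0..1:
  [0] +1/2880 = 1/2880
  [1] −1/144 = -1/144
S = -19/2880
C² = P²·S² = 361/1386 ; C = -0.510355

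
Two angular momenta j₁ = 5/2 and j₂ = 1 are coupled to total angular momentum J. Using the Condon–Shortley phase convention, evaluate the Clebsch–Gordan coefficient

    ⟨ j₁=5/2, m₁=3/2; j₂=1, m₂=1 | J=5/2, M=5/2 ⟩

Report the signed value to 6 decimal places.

√[6·1!4!1!/7! · 4!1!2!0!5!0!] = √(1152/7)
  +(−1)^1/∏(1,0,0,1,4,0)! = -1/24  (running -1/24)
⟨..|..⟩ = √(1152/7)·(-1/24) = -0.534522

-0.534522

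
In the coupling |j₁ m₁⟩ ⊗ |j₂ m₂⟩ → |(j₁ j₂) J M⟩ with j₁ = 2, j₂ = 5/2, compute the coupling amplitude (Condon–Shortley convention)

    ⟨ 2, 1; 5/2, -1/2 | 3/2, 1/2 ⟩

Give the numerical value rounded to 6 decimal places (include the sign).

√[4·3!1!2!/7! · 3!1!2!3!2!1!] = √(48/35)
  +(−1)^0/∏(0,3,1,2,0,0)! = 1/12  (running 1/12)
  +(−1)^1/∏(1,2,0,1,1,1)! = -1/2  (running -5/12)
⟨..|..⟩ = √(48/35)·(-5/12) = -0.487950

−√(5/21) = -0.487950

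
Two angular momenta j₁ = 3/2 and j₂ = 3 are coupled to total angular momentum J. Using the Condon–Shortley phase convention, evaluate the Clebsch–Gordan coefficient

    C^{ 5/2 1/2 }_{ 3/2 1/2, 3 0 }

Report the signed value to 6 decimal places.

√[6·2!1!4!/8! · 2!1!3!3!3!2!] = √(216/35)
  +(−1)^0/∏(0,2,1,3,0,1)! = 1/12  (running 1/12)
  +(−1)^1/∏(1,1,0,2,1,2)! = -1/4  (running -1/6)
⟨..|..⟩ = √(216/35)·(-1/6) = -0.414039

−√(6/35) ≈ -0.414039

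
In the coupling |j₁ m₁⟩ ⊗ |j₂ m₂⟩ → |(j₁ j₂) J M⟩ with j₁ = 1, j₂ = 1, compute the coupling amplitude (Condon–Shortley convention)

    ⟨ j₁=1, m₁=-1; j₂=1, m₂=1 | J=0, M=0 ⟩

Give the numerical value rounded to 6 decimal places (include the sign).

+0.577350  (= +√(1/3))

j₁+j₂−J=2  J+j₁−j₂=0  J−j₁+j₂=0  j₁+j₂+J+1=3
(j₁±m₁, j₂±m₂, J±M) = (0,2,2,0,0,0)
P² = 4/3
sum k=2..2:
  [2] +1/2 = 1/2
S = 1/2
C² = P²·S² = 1/3 ; C = +0.577350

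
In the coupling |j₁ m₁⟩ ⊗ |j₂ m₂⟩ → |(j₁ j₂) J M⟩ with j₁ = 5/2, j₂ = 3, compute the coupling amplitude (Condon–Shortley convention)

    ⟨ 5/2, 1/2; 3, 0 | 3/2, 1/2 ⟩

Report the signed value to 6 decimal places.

+√(4/35) = +0.338062

j₁+j₂−J=4  J+j₁−j₂=1  J−j₁+j₂=2  j₁+j₂+J+1=8
(j₁±m₁, j₂±m₂, J±M) = (3,2,3,3,2,1)
P² = 144/35
sum k=1..2:
  [1] −1/12 = -1/12
  [2] +1/4 = 1/4
S = 1/6
C² = P²·S² = 4/35 ; C = +0.338062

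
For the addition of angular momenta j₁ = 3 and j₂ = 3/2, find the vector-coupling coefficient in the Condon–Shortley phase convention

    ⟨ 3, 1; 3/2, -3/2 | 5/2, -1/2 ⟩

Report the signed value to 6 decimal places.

+0.621059  (= +√(27/70))

triangle: 2!·4!·1!/8! = 48/40320
(j±m)!: 4!·2!·0!·3!·2!·3! = 3456
prefactor² = (2J+1)·Δ·N² = 864/35
  k=0: +1/(0!·2!·2!·0!·2!·1!) = 1/8
Σ = 1/8  ⇒  CG² = 864/35·1/8² = 27/70
CG = +√(27/70) = +0.621059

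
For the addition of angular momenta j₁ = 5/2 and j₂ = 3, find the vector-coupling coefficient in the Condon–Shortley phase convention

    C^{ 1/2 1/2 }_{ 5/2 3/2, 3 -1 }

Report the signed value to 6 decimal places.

−√(2/21) ≈ -0.308607

triangle: 5!*0!*1!/7! = 120/5040
(j±m)!: 4!*1!*2!*4!*1!*0! = 1152
prefactor² = (2J+1)*Δ*N² = 384/7
  k=1: −1/(1!*4!*0!*1!*0!*0!) = -1/24
Σ = -1/24  ⇒  CG² = 384/7*(-1/24)² = 2/21
CG = −√(2/21) = -0.308607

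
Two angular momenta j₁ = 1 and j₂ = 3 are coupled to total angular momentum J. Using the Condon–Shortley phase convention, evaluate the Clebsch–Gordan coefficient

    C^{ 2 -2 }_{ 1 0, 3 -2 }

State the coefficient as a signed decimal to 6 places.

-0.487950

triangle: 2!·0!·4!/7! = 48/5040
(j±m)!: 1!·1!·1!·5!·0!·4! = 2880
prefactor² = (2J+1)·Δ·N² = 960/7
  k=1: −1/(1!·1!·0!·0!·0!·4!) = -1/24
Σ = -1/24  ⇒  CG² = 960/7·(-1/24)² = 5/21
CG = −√(5/21) = -0.487950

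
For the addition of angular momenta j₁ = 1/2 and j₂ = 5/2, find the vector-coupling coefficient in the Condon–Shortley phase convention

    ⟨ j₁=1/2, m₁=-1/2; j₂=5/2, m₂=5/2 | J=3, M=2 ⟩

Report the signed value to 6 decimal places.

√[7·0!1!5!/7! · 0!1!5!0!5!1!] = √(2400)
  +(−1)^0/∏(0,0,1,5,0,0)! = 1/120  (running 1/120)
⟨..|..⟩ = √(2400)·(1/120) = +0.408248

+√(1/6) = +0.408248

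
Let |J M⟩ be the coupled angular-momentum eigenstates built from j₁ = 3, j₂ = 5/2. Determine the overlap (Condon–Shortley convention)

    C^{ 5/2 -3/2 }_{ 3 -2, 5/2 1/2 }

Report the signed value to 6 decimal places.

+√(1/14) ≈ +0.267261

triangle: 3!×3!×2!/9! = 72/362880
(j±m)!: 1!×5!×3!×2!×1!×4! = 34560
prefactor² = (2J+1)×Δ×N² = 288/7
  k=2: +1/(2!×1!×3!×1!×0!×1!) = 1/12
  k=3: −1/(3!×0!×2!×0!×1!×2!) = -1/24
Σ = 1/24  ⇒  CG² = 288/7×1/24² = 1/14
CG = +√(1/14) = +0.267261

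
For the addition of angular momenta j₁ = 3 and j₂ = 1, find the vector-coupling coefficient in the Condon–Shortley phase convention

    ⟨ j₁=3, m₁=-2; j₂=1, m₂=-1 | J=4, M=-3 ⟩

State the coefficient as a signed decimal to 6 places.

+0.866025  (= +√(3/4))

j₁+j₂−J=0  J+j₁−j₂=6  J−j₁+j₂=2  j₁+j₂+J+1=9
(j₁±m₁, j₂±m₂, J±M) = (1,5,0,2,1,7)
P² = 43200
sum k=0..0:
  [0] +1/240 = 1/240
S = 1/240
C² = P²·S² = 3/4 ; C = +0.866025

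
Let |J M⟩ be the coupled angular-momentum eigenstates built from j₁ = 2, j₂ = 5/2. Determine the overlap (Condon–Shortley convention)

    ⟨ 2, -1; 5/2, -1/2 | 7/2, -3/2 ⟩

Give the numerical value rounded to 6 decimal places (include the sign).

√[8·1!3!4!/9! · 1!3!2!3!2!5!] = √(384/7)
  +(−1)^0/∏(0,1,3,2,0,2)! = 1/24  (running 1/24)
  +(−1)^1/∏(1,0,2,1,1,3)! = -1/12  (running -1/24)
⟨..|..⟩ = √(384/7)·(-1/24) = -0.308607

-0.308607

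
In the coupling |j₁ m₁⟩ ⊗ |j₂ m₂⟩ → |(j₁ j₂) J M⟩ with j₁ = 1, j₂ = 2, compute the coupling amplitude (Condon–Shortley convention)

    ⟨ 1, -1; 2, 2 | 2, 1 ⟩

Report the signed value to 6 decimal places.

−√(1/3) = -0.577350

j₁+j₂−J=1  J+j₁−j₂=1  J−j₁+j₂=3  j₁+j₂+J+1=6
(j₁±m₁, j₂±m₂, J±M) = (0,2,4,0,3,1)
P² = 12
sum k=1..1:
  [1] −1/6 = -1/6
S = -1/6
C² = P²·S² = 1/3 ; C = -0.577350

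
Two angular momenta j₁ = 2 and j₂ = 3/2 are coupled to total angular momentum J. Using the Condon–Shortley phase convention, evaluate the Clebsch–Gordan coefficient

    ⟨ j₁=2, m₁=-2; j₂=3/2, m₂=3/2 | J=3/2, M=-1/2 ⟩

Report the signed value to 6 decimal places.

+√(2/5) = +0.632456

√[4·2!2!1!/6! · 0!4!3!0!1!2!] = √(32/5)
  +(−1)^2/∏(2,0,2,1,0,0)! = 1/4  (running 1/4)
⟨..|..⟩ = √(32/5)·(1/4) = +0.632456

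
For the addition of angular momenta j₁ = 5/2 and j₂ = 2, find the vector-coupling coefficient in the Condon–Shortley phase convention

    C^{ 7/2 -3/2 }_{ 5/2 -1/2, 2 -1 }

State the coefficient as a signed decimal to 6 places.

√[8·1!4!3!/9! · 2!3!1!3!2!5!] = √(384/7)
  +(−1)^0/∏(0,1,3,1,1,2)! = 1/12  (running 1/12)
  +(−1)^1/∏(1,0,2,0,2,3)! = -1/24  (running 1/24)
⟨..|..⟩ = √(384/7)·(1/24) = +0.308607

+√(2/21) = +0.308607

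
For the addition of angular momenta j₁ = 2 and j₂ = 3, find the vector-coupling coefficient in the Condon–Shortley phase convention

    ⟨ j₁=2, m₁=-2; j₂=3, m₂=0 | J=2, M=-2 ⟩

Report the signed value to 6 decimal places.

triangle: 3!*1!*3!/8! = 36/40320
(j±m)!: 0!*4!*3!*3!*0!*4! = 20736
prefactor² = (2J+1)*Δ*N² = 648/7
  k=3: −1/(3!*0!*1!*0!*0!*3!) = -1/36
Σ = -1/36  ⇒  CG² = 648/7*(-1/36)² = 1/14
CG = −√(1/14) = -0.267261

-0.267261  (= −√(1/14))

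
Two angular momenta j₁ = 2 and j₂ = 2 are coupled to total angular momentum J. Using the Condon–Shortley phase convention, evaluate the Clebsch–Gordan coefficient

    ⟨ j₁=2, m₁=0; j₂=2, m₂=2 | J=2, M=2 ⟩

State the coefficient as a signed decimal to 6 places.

√[5·2!2!2!/7! · 2!2!4!0!4!0!] = √(128/7)
  +(−1)^2/∏(2,0,0,2,2,0)! = 1/8  (running 1/8)
⟨..|..⟩ = √(128/7)·(1/8) = +0.534522

+√(2/7) ≈ +0.534522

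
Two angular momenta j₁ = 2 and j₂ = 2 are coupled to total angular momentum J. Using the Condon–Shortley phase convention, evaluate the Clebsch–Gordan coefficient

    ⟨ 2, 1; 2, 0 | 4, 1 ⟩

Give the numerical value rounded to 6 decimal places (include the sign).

√[9·0!4!4!/9! · 3!1!2!2!5!3!] = √(1728/7)
  +(−1)^0/∏(0,0,1,2,3,2)! = 1/24  (running 1/24)
⟨..|..⟩ = √(1728/7)·(1/24) = +0.654654

+0.654654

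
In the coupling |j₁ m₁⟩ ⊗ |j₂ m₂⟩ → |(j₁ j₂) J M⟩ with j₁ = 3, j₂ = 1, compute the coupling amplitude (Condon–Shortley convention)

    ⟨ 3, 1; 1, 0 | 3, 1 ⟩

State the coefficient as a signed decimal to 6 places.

triangle: 1!*5!*1!/8! = 120/40320
(j±m)!: 4!*2!*1!*1!*4!*2! = 2304
prefactor² = (2J+1)*Δ*N² = 48
  k=0: +1/(0!*1!*2!*1!*3!*0!) = 1/12
  k=1: −1/(1!*0!*1!*0!*4!*1!) = -1/24
Σ = 1/24  ⇒  CG² = 48*1/24² = 1/12
CG = +√(1/12) = +0.288675

+0.288675  (= +√(1/12))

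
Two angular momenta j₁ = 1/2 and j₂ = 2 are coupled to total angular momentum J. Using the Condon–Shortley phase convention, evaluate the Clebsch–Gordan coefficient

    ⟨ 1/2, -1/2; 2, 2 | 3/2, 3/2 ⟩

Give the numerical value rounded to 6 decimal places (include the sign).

-0.894427  (= −√(4/5))

√[4·1!0!3!/5! · 0!1!4!0!3!0!] = √(144/5)
  +(−1)^1/∏(1,0,0,3,0,0)! = -1/6  (running -1/6)
⟨..|..⟩ = √(144/5)·(-1/6) = -0.894427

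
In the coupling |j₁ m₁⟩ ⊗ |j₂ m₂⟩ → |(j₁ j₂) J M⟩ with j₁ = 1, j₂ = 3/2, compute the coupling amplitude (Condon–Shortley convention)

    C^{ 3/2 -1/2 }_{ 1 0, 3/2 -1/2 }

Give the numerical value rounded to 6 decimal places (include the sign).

+√(1/15) ≈ +0.258199

triangle: 1!*1!*2!/5! = 2/120
(j±m)!: 1!*1!*1!*2!*1!*2! = 4
prefactor² = (2J+1)*Δ*N² = 4/15
  k=0: +1/(0!*1!*1!*1!*0!*1!) = 1
  k=1: −1/(1!*0!*0!*0!*1!*2!) = -1/2
Σ = 1/2  ⇒  CG² = 4/15*1/2² = 1/15
CG = +√(1/15) = +0.258199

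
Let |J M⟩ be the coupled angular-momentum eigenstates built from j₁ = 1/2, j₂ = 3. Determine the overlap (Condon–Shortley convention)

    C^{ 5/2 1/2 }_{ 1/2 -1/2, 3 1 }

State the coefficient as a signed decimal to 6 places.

-0.755929  (= −√(4/7))

j₁+j₂−J=1  J+j₁−j₂=0  J−j₁+j₂=5  j₁+j₂+J+1=7
(j₁±m₁, j₂±m₂, J±M) = (0,1,4,2,3,2)
P² = 576/7
sum k=1..1:
  [1] −1/12 = -1/12
S = -1/12
C² = P²·S² = 4/7 ; C = -0.755929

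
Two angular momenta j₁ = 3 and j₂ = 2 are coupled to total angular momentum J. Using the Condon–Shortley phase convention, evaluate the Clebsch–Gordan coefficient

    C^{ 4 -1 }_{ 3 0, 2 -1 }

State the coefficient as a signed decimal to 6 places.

j₁+j₂−J=1  J+j₁−j₂=5  J−j₁+j₂=3  j₁+j₂+J+1=10
(j₁±m₁, j₂±m₂, J±M) = (3,3,1,3,3,5)
P² = 1944/7
sum k=0..1:
  [0] +1/24 = 1/24
  [1] −1/72 = -1/72
S = 1/36
C² = P²·S² = 3/14 ; C = +0.462910

+√(3/14) ≈ +0.462910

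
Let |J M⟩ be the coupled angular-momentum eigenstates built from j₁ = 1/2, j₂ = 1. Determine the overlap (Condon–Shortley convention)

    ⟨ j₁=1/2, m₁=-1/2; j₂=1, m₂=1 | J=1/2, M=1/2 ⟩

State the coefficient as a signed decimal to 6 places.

triangle: 1!*0!*1!/3! = 1/6
(j±m)!: 0!*1!*2!*0!*1!*0! = 2
prefactor² = (2J+1)*Δ*N² = 2/3
  k=1: −1/(1!*0!*0!*1!*0!*0!) = -1
Σ = -1  ⇒  CG² = 2/3*(-1)² = 2/3
CG = −√(2/3) = -0.816497

−√(2/3) = -0.816497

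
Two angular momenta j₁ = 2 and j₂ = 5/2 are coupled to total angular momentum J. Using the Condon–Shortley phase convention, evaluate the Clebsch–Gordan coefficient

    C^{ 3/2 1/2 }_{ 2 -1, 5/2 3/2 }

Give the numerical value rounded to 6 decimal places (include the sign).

+0.138013

√[4·3!1!2!/7! · 1!3!4!1!2!1!] = √(96/35)
  +(−1)^2/∏(2,1,1,2,0,0)! = 1/4  (running 1/4)
  +(−1)^3/∏(3,0,0,1,1,1)! = -1/6  (running 1/12)
⟨..|..⟩ = √(96/35)·(1/12) = +0.138013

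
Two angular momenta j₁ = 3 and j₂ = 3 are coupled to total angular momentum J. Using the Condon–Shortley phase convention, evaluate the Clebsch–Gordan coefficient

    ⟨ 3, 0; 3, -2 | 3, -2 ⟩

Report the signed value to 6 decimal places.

-0.408248

√[7·3!3!3!/10! · 3!3!1!5!1!5!] = √(216)
  +(−1)^0/∏(0,3,3,1,0,2)! = 1/72  (running 1/72)
  +(−1)^1/∏(1,2,2,0,1,3)! = -1/24  (running -1/36)
⟨..|..⟩ = √(216)·(-1/36) = -0.408248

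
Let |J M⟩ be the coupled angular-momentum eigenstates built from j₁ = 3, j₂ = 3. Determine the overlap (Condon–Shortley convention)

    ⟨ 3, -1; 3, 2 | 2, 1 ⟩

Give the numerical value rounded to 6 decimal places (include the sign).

-0.422577

triangle: 4!*2!*2!/9! = 96/362880
(j±m)!: 2!*4!*5!*1!*3!*1! = 34560
prefactor² = (2J+1)*Δ*N² = 320/7
  k=3: −1/(3!*1!*1!*2!*1!*0!) = -1/12
  k=4: +1/(4!*0!*0!*1!*2!*1!) = 1/48
Σ = -1/16  ⇒  CG² = 320/7*(-1/16)² = 5/28
CG = −√(5/28) = -0.422577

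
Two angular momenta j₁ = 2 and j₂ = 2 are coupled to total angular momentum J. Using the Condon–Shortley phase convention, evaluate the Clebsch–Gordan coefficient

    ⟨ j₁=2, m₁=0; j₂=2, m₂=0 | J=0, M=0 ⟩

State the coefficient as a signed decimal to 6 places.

+0.447214  (= +√(1/5))

triangle: 4!·0!·0!/5! = 24/120
(j±m)!: 2!·2!·2!·2!·0!·0! = 16
prefactor² = (2J+1)·Δ·N² = 16/5
  k=2: +1/(2!·2!·0!·0!·0!·0!) = 1/4
Σ = 1/4  ⇒  CG² = 16/5·1/4² = 1/5
CG = +√(1/5) = +0.447214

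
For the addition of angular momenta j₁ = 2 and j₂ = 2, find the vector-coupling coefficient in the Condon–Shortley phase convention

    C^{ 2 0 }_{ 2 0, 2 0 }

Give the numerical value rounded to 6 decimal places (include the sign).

−√(2/7) ≈ -0.534522

j₁+j₂−J=2  J+j₁−j₂=2  J−j₁+j₂=2  j₁+j₂+J+1=7
(j₁±m₁, j₂±m₂, J±M) = (2,2,2,2,2,2)
P² = 32/63
sum k=0..2:
  [0] +1/8 = 1/8
  [1] −1/1 = -1
  [2] +1/8 = 1/8
S = -3/4
C² = P²·S² = 2/7 ; C = -0.534522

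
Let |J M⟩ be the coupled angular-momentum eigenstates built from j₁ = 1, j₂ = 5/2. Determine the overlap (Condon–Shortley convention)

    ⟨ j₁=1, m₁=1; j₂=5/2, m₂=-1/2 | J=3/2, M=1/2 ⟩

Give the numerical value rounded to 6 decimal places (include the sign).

triangle: 2!×0!×3!/6! = 12/720
(j±m)!: 2!×0!×2!×3!×2!×1! = 48
prefactor² = (2J+1)×Δ×N² = 16/5
  k=0: +1/(0!×2!×0!×2!×0!×1!) = 1/4
Σ = 1/4  ⇒  CG² = 16/5×1/4² = 1/5
CG = +√(1/5) = +0.447214

+0.447214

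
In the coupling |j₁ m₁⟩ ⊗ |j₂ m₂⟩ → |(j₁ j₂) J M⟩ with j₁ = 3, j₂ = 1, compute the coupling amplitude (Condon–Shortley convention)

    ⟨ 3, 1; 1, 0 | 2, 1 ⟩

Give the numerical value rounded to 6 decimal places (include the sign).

triangle: 2!×4!×0!/7! = 48/5040
(j±m)!: 4!×2!×1!×1!×3!×1! = 288
prefactor² = (2J+1)×Δ×N² = 96/7
  k=1: −1/(1!×1!×1!×0!×3!×0!) = -1/6
Σ = -1/6  ⇒  CG² = 96/7×(-1/6)² = 8/21
CG = −√(8/21) = -0.617213

−√(8/21) = -0.617213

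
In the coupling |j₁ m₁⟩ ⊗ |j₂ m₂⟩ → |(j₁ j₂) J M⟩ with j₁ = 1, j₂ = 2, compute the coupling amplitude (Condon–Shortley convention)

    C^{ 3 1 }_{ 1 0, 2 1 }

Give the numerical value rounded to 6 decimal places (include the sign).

+0.730297  (= +√(8/15))

j₁+j₂−J=0  J+j₁−j₂=2  J−j₁+j₂=4  j₁+j₂+J+1=7
(j₁±m₁, j₂±m₂, J±M) = (1,1,3,1,4,2)
P² = 96/5
sum k=0..0:
  [0] +1/6 = 1/6
S = 1/6
C² = P²·S² = 8/15 ; C = +0.730297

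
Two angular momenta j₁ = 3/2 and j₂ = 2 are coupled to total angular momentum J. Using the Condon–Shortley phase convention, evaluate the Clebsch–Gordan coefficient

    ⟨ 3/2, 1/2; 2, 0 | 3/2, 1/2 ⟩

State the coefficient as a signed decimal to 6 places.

√[4·2!1!2!/6! · 2!1!2!2!2!1!] = √(16/45)
  +(−1)^0/∏(0,2,1,2,0,0)! = 1/4  (running 1/4)
  +(−1)^1/∏(1,1,0,1,1,1)! = -1  (running -3/4)
⟨..|..⟩ = √(16/45)·(-3/4) = -0.447214

-0.447214  (= −√(1/5))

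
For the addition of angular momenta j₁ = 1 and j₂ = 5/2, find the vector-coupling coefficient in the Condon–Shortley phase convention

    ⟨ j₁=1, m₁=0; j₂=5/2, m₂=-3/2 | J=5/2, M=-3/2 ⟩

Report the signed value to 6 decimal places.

√[6·1!1!4!/7! · 1!1!1!4!1!4!] = √(576/35)
  +(−1)^0/∏(0,1,1,1,0,3)! = 1/6  (running 1/6)
  +(−1)^1/∏(1,0,0,0,1,4)! = -1/24  (running 1/8)
⟨..|..⟩ = √(576/35)·(1/8) = +0.507093

+√(9/35) = +0.507093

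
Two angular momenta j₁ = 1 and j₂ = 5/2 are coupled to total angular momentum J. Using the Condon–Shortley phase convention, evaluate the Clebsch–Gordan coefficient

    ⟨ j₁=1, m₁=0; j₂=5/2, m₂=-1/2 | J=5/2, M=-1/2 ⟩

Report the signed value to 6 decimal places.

+0.169031  (= +√(1/35))

triangle: 1!×1!×4!/7! = 24/5040
(j±m)!: 1!×1!×2!×3!×2!×3! = 144
prefactor² = (2J+1)×Δ×N² = 144/35
  k=0: +1/(0!×1!×1!×2!×0!×2!) = 1/4
  k=1: −1/(1!×0!×0!×1!×1!×3!) = -1/6
Σ = 1/12  ⇒  CG² = 144/35×1/12² = 1/35
CG = +√(1/35) = +0.169031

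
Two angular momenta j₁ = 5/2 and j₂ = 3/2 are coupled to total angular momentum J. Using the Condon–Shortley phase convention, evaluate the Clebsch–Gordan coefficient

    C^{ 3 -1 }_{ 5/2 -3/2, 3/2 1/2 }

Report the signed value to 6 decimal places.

−√(49/120) ≈ -0.639010

√[7·1!4!2!/8! · 1!4!2!1!2!4!] = √(96/5)
  +(−1)^0/∏(0,1,4,2,0,0)! = 1/48  (running 1/48)
  +(−1)^1/∏(1,0,3,1,1,1)! = -1/6  (running -7/48)
⟨..|..⟩ = √(96/5)·(-7/48) = -0.639010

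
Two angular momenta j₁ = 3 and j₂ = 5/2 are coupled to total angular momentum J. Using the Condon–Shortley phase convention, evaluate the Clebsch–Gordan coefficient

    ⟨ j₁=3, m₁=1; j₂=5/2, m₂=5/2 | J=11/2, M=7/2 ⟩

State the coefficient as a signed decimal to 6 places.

+0.522233  (= +√(3/11))

triangle: 0!×6!×5!/12! = 86400/479001600
(j±m)!: 4!×2!×5!×0!×9!×2! = 4180377600
prefactor² = (2J+1)×Δ×N² = 99532800/11
  k=0: +1/(0!×0!×2!×5!×4!×0!) = 1/5760
Σ = 1/5760  ⇒  CG² = 99532800/11×1/5760² = 3/11
CG = +√(3/11) = +0.522233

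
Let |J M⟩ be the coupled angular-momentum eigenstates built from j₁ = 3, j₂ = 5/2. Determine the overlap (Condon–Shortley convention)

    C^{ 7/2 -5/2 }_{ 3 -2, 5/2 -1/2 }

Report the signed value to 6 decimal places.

√[8·2!4!3!/10! · 1!5!2!3!1!6!] = √(4608/7)
  +(−1)^1/∏(1,1,4,1,0,2)! = -1/48  (running -1/48)
  +(−1)^2/∏(2,0,3,0,1,3)! = 1/72  (running -1/144)
⟨..|..⟩ = √(4608/7)·(-1/144) = -0.178174

-0.178174  (= −√(2/63))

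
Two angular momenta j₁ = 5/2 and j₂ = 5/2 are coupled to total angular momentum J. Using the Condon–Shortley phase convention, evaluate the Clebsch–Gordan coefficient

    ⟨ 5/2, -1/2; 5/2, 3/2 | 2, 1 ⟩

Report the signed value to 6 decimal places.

j₁+j₂−J=3  J+j₁−j₂=2  J−j₁+j₂=2  j₁+j₂+J+1=8
(j₁±m₁, j₂±m₂, J±M) = (2,3,4,1,3,1)
P² = 36/7
sum k=2..3:
  [2] +1/4 = 1/4
  [3] −1/12 = -1/12
S = 1/6
C² = P²·S² = 1/7 ; C = +0.377964

+0.377964  (= +√(1/7))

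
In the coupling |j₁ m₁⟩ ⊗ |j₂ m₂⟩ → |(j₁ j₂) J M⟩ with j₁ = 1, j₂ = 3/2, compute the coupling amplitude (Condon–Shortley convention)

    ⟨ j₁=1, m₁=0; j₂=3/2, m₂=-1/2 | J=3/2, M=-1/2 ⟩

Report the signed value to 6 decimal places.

+√(1/15) ≈ +0.258199

triangle: 1!·1!·2!/5! = 2/120
(j±m)!: 1!·1!·1!·2!·1!·2! = 4
prefactor² = (2J+1)·Δ·N² = 4/15
  k=0: +1/(0!·1!·1!·1!·0!·1!) = 1
  k=1: −1/(1!·0!·0!·0!·1!·2!) = -1/2
Σ = 1/2  ⇒  CG² = 4/15·1/2² = 1/15
CG = +√(1/15) = +0.258199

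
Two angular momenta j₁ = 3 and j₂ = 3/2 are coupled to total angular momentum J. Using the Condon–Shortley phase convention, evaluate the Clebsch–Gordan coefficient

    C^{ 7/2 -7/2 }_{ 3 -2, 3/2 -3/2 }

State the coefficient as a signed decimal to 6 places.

+0.577350

j₁+j₂−J=1  J+j₁−j₂=5  J−j₁+j₂=2  j₁+j₂+J+1=9
(j₁±m₁, j₂±m₂, J±M) = (1,5,0,3,0,7)
P² = 19200
sum k=0..0:
  [0] +1/240 = 1/240
S = 1/240
C² = P²·S² = 1/3 ; C = +0.577350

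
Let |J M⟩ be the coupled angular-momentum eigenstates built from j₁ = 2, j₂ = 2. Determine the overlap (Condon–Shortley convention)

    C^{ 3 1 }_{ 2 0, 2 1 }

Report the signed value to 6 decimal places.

j₁+j₂−J=1  J+j₁−j₂=3  J−j₁+j₂=3  j₁+j₂+J+1=8
(j₁±m₁, j₂±m₂, J±M) = (2,2,3,1,4,2)
P² = 36/5
sum k=0..1:
  [0] +1/12 = 1/12
  [1] −1/4 = -1/4
S = -1/6
C² = P²·S² = 1/5 ; C = -0.447214

−√(1/5) ≈ -0.447214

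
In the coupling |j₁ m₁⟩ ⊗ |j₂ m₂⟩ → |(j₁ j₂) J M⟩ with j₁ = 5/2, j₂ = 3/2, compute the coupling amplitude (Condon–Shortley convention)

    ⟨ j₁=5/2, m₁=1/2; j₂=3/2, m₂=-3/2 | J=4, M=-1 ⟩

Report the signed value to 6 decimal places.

√[9·0!5!3!/9! · 3!2!0!3!3!5!] = √(6480/7)
  +(−1)^0/∏(0,0,2,0,3,3)! = 1/72  (running 1/72)
⟨..|..⟩ = √(6480/7)·(1/72) = +0.422577

+0.422577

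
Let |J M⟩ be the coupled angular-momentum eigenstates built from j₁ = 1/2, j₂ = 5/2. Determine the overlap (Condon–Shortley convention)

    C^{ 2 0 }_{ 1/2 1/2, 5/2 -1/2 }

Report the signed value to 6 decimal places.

+0.707107  (= +√(1/2))

j₁+j₂−J=1  J+j₁−j₂=0  J−j₁+j₂=4  j₁+j₂+J+1=6
(j₁±m₁, j₂±m₂, J±M) = (1,0,2,3,2,2)
P² = 8
sum k=0..0:
  [0] +1/4 = 1/4
S = 1/4
C² = P²·S² = 1/2 ; C = +0.707107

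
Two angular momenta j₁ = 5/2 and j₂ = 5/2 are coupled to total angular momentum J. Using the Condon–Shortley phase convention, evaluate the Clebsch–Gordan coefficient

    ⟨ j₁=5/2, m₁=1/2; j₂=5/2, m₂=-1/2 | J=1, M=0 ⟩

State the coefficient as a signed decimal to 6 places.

+0.119523  (= +√(1/70))

√[3·4!1!1!/7! · 3!2!2!3!1!1!] = √(72/35)
  +(−1)^1/∏(1,3,1,1,0,0)! = -1/6  (running -1/6)
  +(−1)^2/∏(2,2,0,0,1,1)! = 1/4  (running 1/12)
⟨..|..⟩ = √(72/35)·(1/12) = +0.119523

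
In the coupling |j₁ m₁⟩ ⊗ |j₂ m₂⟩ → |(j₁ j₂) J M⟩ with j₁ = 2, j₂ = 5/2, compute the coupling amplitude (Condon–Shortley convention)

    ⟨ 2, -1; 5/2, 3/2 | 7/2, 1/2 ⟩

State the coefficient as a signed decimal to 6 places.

j₁+j₂−J=1  J+j₁−j₂=3  J−j₁+j₂=4  j₁+j₂+J+1=9
(j₁±m₁, j₂±m₂, J±M) = (1,3,4,1,4,3)
P² = 2304/35
sum k=0..1:
  [0] +1/144 = 1/144
  [1] −1/12 = -1/12
S = -11/144
C² = P²·S² = 121/315 ; C = -0.619780

-0.619780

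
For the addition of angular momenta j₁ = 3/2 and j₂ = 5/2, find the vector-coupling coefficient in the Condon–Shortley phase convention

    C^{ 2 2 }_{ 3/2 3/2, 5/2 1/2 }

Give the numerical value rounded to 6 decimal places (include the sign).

j₁+j₂−J=2  J+j₁−j₂=1  J−j₁+j₂=3  j₁+j₂+J+1=7
(j₁±m₁, j₂±m₂, J±M) = (3,0,3,2,4,0)
P² = 144/7
sum k=0..0:
  [0] +1/12 = 1/12
S = 1/12
C² = P²·S² = 1/7 ; C = +0.377964

+0.377964  (= +√(1/7))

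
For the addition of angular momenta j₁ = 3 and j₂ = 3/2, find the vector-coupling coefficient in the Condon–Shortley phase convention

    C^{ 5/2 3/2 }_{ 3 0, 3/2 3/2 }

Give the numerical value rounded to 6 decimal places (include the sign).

+√(9/35) = +0.507093

triangle: 2!·4!·1!/8! = 48/40320
(j±m)!: 3!·3!·3!·0!·4!·1! = 5184
prefactor² = (2J+1)·Δ·N² = 1296/35
  k=2: +1/(2!·0!·1!·1!·3!·0!) = 1/12
Σ = 1/12  ⇒  CG² = 1296/35·1/12² = 9/35
CG = +√(9/35) = +0.507093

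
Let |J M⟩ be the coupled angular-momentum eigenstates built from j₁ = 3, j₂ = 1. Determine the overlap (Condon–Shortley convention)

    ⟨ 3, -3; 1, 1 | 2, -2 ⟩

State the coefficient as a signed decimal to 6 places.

√[5·2!4!0!/7! · 0!6!2!0!0!4!] = √(11520/7)
  +(−1)^2/∏(2,0,4,0,0,0)! = 1/48  (running 1/48)
⟨..|..⟩ = √(11520/7)·(1/48) = +0.845154

+0.845154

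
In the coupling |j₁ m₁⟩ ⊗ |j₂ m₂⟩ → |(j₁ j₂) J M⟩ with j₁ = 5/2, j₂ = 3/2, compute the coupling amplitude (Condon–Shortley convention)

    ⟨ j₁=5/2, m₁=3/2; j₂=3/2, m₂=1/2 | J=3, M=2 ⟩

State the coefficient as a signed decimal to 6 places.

+0.288675  (= +√(1/12))

√[7·1!4!2!/8! · 4!1!2!1!5!1!] = √(48)
  +(−1)^0/∏(0,1,1,2,3,0)! = 1/12  (running 1/12)
  +(−1)^1/∏(1,0,0,1,4,1)! = -1/24  (running 1/24)
⟨..|..⟩ = √(48)·(1/24) = +0.288675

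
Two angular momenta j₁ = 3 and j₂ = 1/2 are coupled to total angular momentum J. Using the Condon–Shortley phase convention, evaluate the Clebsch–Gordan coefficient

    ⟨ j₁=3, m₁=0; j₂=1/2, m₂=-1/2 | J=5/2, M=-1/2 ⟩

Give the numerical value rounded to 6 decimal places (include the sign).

triangle: 1!*5!*0!/7! = 120/5040
(j±m)!: 3!*3!*0!*1!*2!*3! = 432
prefactor² = (2J+1)*Δ*N² = 432/7
  k=0: +1/(0!*1!*3!*0!*2!*0!) = 1/12
Σ = 1/12  ⇒  CG² = 432/7*1/12² = 3/7
CG = +√(3/7) = +0.654654

+√(3/7) ≈ +0.654654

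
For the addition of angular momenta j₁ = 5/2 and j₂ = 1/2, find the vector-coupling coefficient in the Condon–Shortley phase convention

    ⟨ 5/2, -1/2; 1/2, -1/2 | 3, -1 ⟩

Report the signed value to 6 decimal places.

√[7·0!5!1!/7! · 2!3!0!1!2!4!] = √(96)
  +(−1)^0/∏(0,0,3,0,2,1)! = 1/12  (running 1/12)
⟨..|..⟩ = √(96)·(1/12) = +0.816497

+√(2/3) ≈ +0.816497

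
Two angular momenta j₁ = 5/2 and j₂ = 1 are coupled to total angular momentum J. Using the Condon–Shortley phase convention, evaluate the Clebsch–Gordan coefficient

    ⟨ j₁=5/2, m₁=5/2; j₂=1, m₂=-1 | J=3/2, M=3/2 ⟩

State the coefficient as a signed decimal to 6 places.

+√(2/3) = +0.816497

triangle: 2!*3!*0!/6! = 12/720
(j±m)!: 5!*0!*0!*2!*3!*0! = 1440
prefactor² = (2J+1)*Δ*N² = 96
  k=0: +1/(0!*2!*0!*0!*3!*0!) = 1/12
Σ = 1/12  ⇒  CG² = 96*1/12² = 2/3
CG = +√(2/3) = +0.816497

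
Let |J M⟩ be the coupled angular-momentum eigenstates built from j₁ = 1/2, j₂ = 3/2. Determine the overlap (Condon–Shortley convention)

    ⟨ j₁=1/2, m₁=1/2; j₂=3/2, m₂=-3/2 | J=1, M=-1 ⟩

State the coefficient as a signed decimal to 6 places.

+√(3/4) ≈ +0.866025

triangle: 1!·0!·2!/4! = 2/24
(j±m)!: 1!·0!·0!·3!·0!·2! = 12
prefactor² = (2J+1)·Δ·N² = 3
  k=0: +1/(0!·1!·0!·0!·0!·2!) = 1/2
Σ = 1/2  ⇒  CG² = 3·1/2² = 3/4
CG = +√(3/4) = +0.866025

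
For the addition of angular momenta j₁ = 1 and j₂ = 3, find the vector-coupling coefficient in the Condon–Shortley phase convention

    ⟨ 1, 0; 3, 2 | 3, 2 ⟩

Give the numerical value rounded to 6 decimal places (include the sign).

j₁+j₂−J=1  J+j₁−j₂=1  J−j₁+j₂=5  j₁+j₂+J+1=8
(j₁±m₁, j₂±m₂, J±M) = (1,1,5,1,5,1)
P² = 300
sum k=0..1:
  [0] +1/120 = 1/120
  [1] −1/24 = -1/24
S = -1/30
C² = P²·S² = 1/3 ; C = -0.577350

-0.577350  (= −√(1/3))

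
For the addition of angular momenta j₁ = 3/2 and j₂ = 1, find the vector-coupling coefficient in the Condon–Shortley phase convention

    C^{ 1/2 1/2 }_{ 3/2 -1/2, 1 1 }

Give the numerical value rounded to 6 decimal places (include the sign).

+0.408248  (= +√(1/6))

√[2·2!1!0!/4! · 1!2!2!0!1!0!] = √(2/3)
  +(−1)^2/∏(2,0,0,0,1,0)! = 1/2  (running 1/2)
⟨..|..⟩ = √(2/3)·(1/2) = +0.408248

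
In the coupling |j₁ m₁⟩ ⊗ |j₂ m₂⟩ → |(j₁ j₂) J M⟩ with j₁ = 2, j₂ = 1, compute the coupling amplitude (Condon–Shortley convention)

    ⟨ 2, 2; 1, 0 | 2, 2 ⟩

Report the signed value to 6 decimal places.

+0.816497

j₁+j₂−J=1  J+j₁−j₂=3  J−j₁+j₂=1  j₁+j₂+J+1=6
(j₁±m₁, j₂±m₂, J±M) = (4,0,1,1,4,0)
P² = 24
sum k=0..0:
  [0] +1/6 = 1/6
S = 1/6
C² = P²·S² = 2/3 ; C = +0.816497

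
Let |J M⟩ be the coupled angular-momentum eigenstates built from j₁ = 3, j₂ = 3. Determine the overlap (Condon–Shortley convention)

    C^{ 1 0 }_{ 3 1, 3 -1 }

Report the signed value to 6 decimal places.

triangle: 5!×1!×1!/8! = 120/40320
(j±m)!: 4!×2!×2!×4!×1!×1! = 2304
prefactor² = (2J+1)×Δ×N² = 144/7
  k=1: −1/(1!×4!×1!×1!×0!×0!) = -1/24
  k=2: +1/(2!×3!×0!×0!×1!×1!) = 1/12
Σ = 1/24  ⇒  CG² = 144/7×1/24² = 1/28
CG = +√(1/28) = +0.188982

+0.188982  (= +√(1/28))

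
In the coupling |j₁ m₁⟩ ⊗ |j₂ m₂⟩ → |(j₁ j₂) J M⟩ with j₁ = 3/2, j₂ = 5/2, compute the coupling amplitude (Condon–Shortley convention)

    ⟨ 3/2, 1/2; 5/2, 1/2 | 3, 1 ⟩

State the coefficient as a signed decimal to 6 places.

+√(1/60) = +0.129099

triangle: 1!*2!*4!/8! = 48/40320
(j±m)!: 2!*1!*3!*2!*4!*2! = 1152
prefactor² = (2J+1)*Δ*N² = 48/5
  k=0: +1/(0!*1!*1!*3!*1!*1!) = 1/6
  k=1: −1/(1!*0!*0!*2!*2!*2!) = -1/8
Σ = 1/24  ⇒  CG² = 48/5*1/24² = 1/60
CG = +√(1/60) = +0.129099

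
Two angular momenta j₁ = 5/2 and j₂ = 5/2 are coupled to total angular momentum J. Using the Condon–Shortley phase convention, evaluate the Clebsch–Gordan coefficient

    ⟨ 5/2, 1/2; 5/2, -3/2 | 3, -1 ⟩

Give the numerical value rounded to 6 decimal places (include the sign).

+√(1/30) = +0.182574

√[7·2!3!3!/9! · 3!2!1!4!2!4!] = √(96/5)
  +(−1)^0/∏(0,2,2,1,1,2)! = 1/8  (running 1/8)
  +(−1)^1/∏(1,1,1,0,2,3)! = -1/12  (running 1/24)
⟨..|..⟩ = √(96/5)·(1/24) = +0.182574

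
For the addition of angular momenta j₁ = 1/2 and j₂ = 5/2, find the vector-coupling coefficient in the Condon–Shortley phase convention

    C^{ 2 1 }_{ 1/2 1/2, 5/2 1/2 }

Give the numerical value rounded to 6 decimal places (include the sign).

j₁+j₂−J=1  J+j₁−j₂=0  J−j₁+j₂=4  j₁+j₂+J+1=6
(j₁±m₁, j₂±m₂, J±M) = (1,0,3,2,3,1)
P² = 12
sum k=0..0:
  [0] +1/6 = 1/6
S = 1/6
C² = P²·S² = 1/3 ; C = +0.577350

+0.577350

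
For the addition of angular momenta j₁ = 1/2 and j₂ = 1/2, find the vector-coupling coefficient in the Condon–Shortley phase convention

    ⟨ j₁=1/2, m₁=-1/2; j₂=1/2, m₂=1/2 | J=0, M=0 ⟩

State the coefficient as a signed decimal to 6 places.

triangle: 1!*0!*0!/2! = 1/2
(j±m)!: 0!*1!*1!*0!*0!*0! = 1
prefactor² = (2J+1)*Δ*N² = 1/2
  k=1: −1/(1!*0!*0!*0!*0!*0!) = -1
Σ = -1  ⇒  CG² = 1/2*(-1)² = 1/2
CG = −√(1/2) = -0.707107

−√(1/2) = -0.707107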